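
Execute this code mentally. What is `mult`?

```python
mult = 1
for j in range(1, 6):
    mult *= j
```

Let's trace through this code step by step.

Initialize: mult = 1
Entering loop: for j in range(1, 6):

After execution: mult = 120
120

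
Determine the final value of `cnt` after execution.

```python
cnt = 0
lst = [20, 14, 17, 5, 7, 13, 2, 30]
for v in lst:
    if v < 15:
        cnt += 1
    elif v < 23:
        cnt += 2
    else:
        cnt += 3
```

Let's trace through this code step by step.

Initialize: cnt = 0
Initialize: lst = [20, 14, 17, 5, 7, 13, 2, 30]
Entering loop: for v in lst:

After execution: cnt = 12
12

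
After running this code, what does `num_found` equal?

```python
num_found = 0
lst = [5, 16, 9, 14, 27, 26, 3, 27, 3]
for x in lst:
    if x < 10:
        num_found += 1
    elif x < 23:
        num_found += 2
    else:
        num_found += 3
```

Let's trace through this code step by step.

Initialize: num_found = 0
Initialize: lst = [5, 16, 9, 14, 27, 26, 3, 27, 3]
Entering loop: for x in lst:

After execution: num_found = 17
17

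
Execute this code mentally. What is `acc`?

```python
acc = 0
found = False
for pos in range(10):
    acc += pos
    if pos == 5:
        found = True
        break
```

Let's trace through this code step by step.

Initialize: acc = 0
Initialize: found = False
Entering loop: for pos in range(10):

After execution: acc = 15
15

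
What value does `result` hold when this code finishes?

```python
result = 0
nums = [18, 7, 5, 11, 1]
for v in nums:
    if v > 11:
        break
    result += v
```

Let's trace through this code step by step.

Initialize: result = 0
Initialize: nums = [18, 7, 5, 11, 1]
Entering loop: for v in nums:

After execution: result = 0
0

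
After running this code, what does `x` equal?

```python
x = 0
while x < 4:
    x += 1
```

Let's trace through this code step by step.

Initialize: x = 0
Entering loop: while x < 4:

After execution: x = 4
4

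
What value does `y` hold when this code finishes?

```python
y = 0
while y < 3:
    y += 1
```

Let's trace through this code step by step.

Initialize: y = 0
Entering loop: while y < 3:

After execution: y = 3
3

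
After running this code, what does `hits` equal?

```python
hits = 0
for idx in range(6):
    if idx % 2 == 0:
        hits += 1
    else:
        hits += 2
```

Let's trace through this code step by step.

Initialize: hits = 0
Entering loop: for idx in range(6):

After execution: hits = 9
9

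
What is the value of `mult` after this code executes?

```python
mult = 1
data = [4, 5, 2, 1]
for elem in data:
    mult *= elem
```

Let's trace through this code step by step.

Initialize: mult = 1
Initialize: data = [4, 5, 2, 1]
Entering loop: for elem in data:

After execution: mult = 40
40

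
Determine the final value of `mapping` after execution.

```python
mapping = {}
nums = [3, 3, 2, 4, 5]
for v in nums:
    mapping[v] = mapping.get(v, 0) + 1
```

Let's trace through this code step by step.

Initialize: mapping = {}
Initialize: nums = [3, 3, 2, 4, 5]
Entering loop: for v in nums:

After execution: mapping = {3: 2, 2: 1, 4: 1, 5: 1}
{3: 2, 2: 1, 4: 1, 5: 1}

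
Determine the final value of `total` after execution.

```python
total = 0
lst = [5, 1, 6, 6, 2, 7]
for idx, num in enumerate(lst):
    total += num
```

Let's trace through this code step by step.

Initialize: total = 0
Initialize: lst = [5, 1, 6, 6, 2, 7]
Entering loop: for idx, num in enumerate(lst):

After execution: total = 27
27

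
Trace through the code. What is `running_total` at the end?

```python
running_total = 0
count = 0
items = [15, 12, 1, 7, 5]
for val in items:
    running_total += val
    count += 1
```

Let's trace through this code step by step.

Initialize: running_total = 0
Initialize: count = 0
Initialize: items = [15, 12, 1, 7, 5]
Entering loop: for val in items:

After execution: running_total = 40
40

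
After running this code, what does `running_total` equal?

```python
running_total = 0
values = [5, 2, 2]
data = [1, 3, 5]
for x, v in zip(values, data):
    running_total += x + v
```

Let's trace through this code step by step.

Initialize: running_total = 0
Initialize: values = [5, 2, 2]
Initialize: data = [1, 3, 5]
Entering loop: for x, v in zip(values, data):

After execution: running_total = 18
18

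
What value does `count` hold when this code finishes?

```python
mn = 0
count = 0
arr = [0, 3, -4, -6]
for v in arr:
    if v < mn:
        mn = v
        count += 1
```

Let's trace through this code step by step.

Initialize: mn = 0
Initialize: count = 0
Initialize: arr = [0, 3, -4, -6]
Entering loop: for v in arr:

After execution: count = 2
2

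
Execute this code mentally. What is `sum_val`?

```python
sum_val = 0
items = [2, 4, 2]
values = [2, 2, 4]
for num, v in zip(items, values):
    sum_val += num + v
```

Let's trace through this code step by step.

Initialize: sum_val = 0
Initialize: items = [2, 4, 2]
Initialize: values = [2, 2, 4]
Entering loop: for num, v in zip(items, values):

After execution: sum_val = 16
16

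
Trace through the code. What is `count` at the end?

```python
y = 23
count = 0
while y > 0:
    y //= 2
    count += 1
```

Let's trace through this code step by step.

Initialize: y = 23
Initialize: count = 0
Entering loop: while y > 0:

After execution: count = 5
5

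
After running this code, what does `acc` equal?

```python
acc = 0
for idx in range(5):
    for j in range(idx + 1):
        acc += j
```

Let's trace through this code step by step.

Initialize: acc = 0
Entering loop: for idx in range(5):

After execution: acc = 20
20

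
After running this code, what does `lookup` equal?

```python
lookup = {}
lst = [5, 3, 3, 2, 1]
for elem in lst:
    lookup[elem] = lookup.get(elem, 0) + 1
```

Let's trace through this code step by step.

Initialize: lookup = {}
Initialize: lst = [5, 3, 3, 2, 1]
Entering loop: for elem in lst:

After execution: lookup = {5: 1, 3: 2, 2: 1, 1: 1}
{5: 1, 3: 2, 2: 1, 1: 1}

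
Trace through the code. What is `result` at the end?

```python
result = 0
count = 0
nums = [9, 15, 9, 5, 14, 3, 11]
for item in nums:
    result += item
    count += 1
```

Let's trace through this code step by step.

Initialize: result = 0
Initialize: count = 0
Initialize: nums = [9, 15, 9, 5, 14, 3, 11]
Entering loop: for item in nums:

After execution: result = 66
66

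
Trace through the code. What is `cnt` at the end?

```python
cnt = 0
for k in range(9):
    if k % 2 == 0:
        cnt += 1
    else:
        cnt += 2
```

Let's trace through this code step by step.

Initialize: cnt = 0
Entering loop: for k in range(9):

After execution: cnt = 13
13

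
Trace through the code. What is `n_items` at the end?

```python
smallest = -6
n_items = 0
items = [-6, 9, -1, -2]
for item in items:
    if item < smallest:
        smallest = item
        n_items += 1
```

Let's trace through this code step by step.

Initialize: smallest = -6
Initialize: n_items = 0
Initialize: items = [-6, 9, -1, -2]
Entering loop: for item in items:

After execution: n_items = 0
0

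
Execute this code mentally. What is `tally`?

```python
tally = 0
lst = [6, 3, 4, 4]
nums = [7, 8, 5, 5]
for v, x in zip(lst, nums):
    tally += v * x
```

Let's trace through this code step by step.

Initialize: tally = 0
Initialize: lst = [6, 3, 4, 4]
Initialize: nums = [7, 8, 5, 5]
Entering loop: for v, x in zip(lst, nums):

After execution: tally = 106
106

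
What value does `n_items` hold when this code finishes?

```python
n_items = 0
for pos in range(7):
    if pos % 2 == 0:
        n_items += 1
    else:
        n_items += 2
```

Let's trace through this code step by step.

Initialize: n_items = 0
Entering loop: for pos in range(7):

After execution: n_items = 10
10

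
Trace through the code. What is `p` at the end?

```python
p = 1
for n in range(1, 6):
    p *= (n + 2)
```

Let's trace through this code step by step.

Initialize: p = 1
Entering loop: for n in range(1, 6):

After execution: p = 2520
2520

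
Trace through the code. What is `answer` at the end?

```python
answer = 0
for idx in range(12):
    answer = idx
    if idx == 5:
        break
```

Let's trace through this code step by step.

Initialize: answer = 0
Entering loop: for idx in range(12):

After execution: answer = 5
5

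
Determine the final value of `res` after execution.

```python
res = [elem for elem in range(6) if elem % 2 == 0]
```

Let's trace through this code step by step.

Initialize: res = [elem for elem in range(6) if elem % 2 == 0]

After execution: res = [0, 2, 4]
[0, 2, 4]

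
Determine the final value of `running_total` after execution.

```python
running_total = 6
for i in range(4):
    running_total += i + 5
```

Let's trace through this code step by step.

Initialize: running_total = 6
Entering loop: for i in range(4):

After execution: running_total = 32
32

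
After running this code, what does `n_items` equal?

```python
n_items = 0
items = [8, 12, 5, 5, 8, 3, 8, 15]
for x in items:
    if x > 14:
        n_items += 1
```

Let's trace through this code step by step.

Initialize: n_items = 0
Initialize: items = [8, 12, 5, 5, 8, 3, 8, 15]
Entering loop: for x in items:

After execution: n_items = 1
1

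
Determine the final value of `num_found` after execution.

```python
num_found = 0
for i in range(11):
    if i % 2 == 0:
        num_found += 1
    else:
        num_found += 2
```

Let's trace through this code step by step.

Initialize: num_found = 0
Entering loop: for i in range(11):

After execution: num_found = 16
16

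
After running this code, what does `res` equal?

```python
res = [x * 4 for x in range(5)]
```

Let's trace through this code step by step.

Initialize: res = [x * 4 for x in range(5)]

After execution: res = [0, 4, 8, 12, 16]
[0, 4, 8, 12, 16]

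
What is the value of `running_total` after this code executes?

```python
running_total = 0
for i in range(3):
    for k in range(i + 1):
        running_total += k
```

Let's trace through this code step by step.

Initialize: running_total = 0
Entering loop: for i in range(3):

After execution: running_total = 4
4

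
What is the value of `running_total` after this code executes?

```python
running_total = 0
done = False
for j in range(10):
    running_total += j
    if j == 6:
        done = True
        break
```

Let's trace through this code step by step.

Initialize: running_total = 0
Initialize: done = False
Entering loop: for j in range(10):

After execution: running_total = 21
21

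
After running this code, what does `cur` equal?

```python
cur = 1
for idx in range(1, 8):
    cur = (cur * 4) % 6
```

Let's trace through this code step by step.

Initialize: cur = 1
Entering loop: for idx in range(1, 8):

After execution: cur = 4
4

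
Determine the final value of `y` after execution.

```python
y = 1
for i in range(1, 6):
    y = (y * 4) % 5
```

Let's trace through this code step by step.

Initialize: y = 1
Entering loop: for i in range(1, 6):

After execution: y = 4
4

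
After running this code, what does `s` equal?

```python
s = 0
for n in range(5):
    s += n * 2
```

Let's trace through this code step by step.

Initialize: s = 0
Entering loop: for n in range(5):

After execution: s = 20
20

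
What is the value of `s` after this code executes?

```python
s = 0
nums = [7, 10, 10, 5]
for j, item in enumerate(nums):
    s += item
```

Let's trace through this code step by step.

Initialize: s = 0
Initialize: nums = [7, 10, 10, 5]
Entering loop: for j, item in enumerate(nums):

After execution: s = 32
32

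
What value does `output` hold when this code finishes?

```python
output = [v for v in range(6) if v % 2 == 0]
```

Let's trace through this code step by step.

Initialize: output = [v for v in range(6) if v % 2 == 0]

After execution: output = [0, 2, 4]
[0, 2, 4]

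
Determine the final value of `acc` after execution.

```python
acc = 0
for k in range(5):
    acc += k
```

Let's trace through this code step by step.

Initialize: acc = 0
Entering loop: for k in range(5):

After execution: acc = 10
10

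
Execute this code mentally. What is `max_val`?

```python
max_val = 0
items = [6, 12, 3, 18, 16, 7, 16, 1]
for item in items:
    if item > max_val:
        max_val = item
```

Let's trace through this code step by step.

Initialize: max_val = 0
Initialize: items = [6, 12, 3, 18, 16, 7, 16, 1]
Entering loop: for item in items:

After execution: max_val = 18
18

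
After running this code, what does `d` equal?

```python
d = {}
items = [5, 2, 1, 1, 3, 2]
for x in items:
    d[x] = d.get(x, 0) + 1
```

Let's trace through this code step by step.

Initialize: d = {}
Initialize: items = [5, 2, 1, 1, 3, 2]
Entering loop: for x in items:

After execution: d = {5: 1, 2: 2, 1: 2, 3: 1}
{5: 1, 2: 2, 1: 2, 3: 1}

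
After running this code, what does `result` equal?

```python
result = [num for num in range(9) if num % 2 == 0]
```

Let's trace through this code step by step.

Initialize: result = [num for num in range(9) if num % 2 == 0]

After execution: result = [0, 2, 4, 6, 8]
[0, 2, 4, 6, 8]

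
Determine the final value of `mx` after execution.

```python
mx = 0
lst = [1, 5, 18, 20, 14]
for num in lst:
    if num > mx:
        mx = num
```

Let's trace through this code step by step.

Initialize: mx = 0
Initialize: lst = [1, 5, 18, 20, 14]
Entering loop: for num in lst:

After execution: mx = 20
20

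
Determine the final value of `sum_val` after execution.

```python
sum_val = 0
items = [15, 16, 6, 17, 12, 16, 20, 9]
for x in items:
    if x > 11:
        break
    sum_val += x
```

Let's trace through this code step by step.

Initialize: sum_val = 0
Initialize: items = [15, 16, 6, 17, 12, 16, 20, 9]
Entering loop: for x in items:

After execution: sum_val = 0
0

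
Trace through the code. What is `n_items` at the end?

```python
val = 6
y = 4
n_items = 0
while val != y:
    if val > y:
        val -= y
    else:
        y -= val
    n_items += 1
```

Let's trace through this code step by step.

Initialize: val = 6
Initialize: y = 4
Initialize: n_items = 0
Entering loop: while val != y:

After execution: n_items = 2
2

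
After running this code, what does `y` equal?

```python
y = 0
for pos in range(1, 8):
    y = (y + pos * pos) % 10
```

Let's trace through this code step by step.

Initialize: y = 0
Entering loop: for pos in range(1, 8):

After execution: y = 0
0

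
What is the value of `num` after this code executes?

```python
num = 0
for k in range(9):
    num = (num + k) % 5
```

Let's trace through this code step by step.

Initialize: num = 0
Entering loop: for k in range(9):

After execution: num = 1
1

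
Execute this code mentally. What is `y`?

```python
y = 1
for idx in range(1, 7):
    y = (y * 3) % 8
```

Let's trace through this code step by step.

Initialize: y = 1
Entering loop: for idx in range(1, 7):

After execution: y = 1
1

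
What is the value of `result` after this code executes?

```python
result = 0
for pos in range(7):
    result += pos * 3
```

Let's trace through this code step by step.

Initialize: result = 0
Entering loop: for pos in range(7):

After execution: result = 63
63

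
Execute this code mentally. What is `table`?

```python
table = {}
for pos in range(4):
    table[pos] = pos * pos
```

Let's trace through this code step by step.

Initialize: table = {}
Entering loop: for pos in range(4):

After execution: table = {0: 0, 1: 1, 2: 4, 3: 9}
{0: 0, 1: 1, 2: 4, 3: 9}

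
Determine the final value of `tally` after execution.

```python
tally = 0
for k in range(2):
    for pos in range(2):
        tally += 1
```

Let's trace through this code step by step.

Initialize: tally = 0
Entering loop: for k in range(2):

After execution: tally = 4
4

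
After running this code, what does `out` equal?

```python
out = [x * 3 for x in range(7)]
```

Let's trace through this code step by step.

Initialize: out = [x * 3 for x in range(7)]

After execution: out = [0, 3, 6, 9, 12, 15, 18]
[0, 3, 6, 9, 12, 15, 18]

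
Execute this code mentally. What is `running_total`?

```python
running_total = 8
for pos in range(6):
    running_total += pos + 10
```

Let's trace through this code step by step.

Initialize: running_total = 8
Entering loop: for pos in range(6):

After execution: running_total = 83
83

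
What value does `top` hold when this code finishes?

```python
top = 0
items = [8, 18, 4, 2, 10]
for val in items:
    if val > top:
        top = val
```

Let's trace through this code step by step.

Initialize: top = 0
Initialize: items = [8, 18, 4, 2, 10]
Entering loop: for val in items:

After execution: top = 18
18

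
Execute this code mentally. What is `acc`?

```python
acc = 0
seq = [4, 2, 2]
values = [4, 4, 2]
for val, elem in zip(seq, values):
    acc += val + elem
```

Let's trace through this code step by step.

Initialize: acc = 0
Initialize: seq = [4, 2, 2]
Initialize: values = [4, 4, 2]
Entering loop: for val, elem in zip(seq, values):

After execution: acc = 18
18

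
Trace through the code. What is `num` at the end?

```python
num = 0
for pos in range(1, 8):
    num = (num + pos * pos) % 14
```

Let's trace through this code step by step.

Initialize: num = 0
Entering loop: for pos in range(1, 8):

After execution: num = 0
0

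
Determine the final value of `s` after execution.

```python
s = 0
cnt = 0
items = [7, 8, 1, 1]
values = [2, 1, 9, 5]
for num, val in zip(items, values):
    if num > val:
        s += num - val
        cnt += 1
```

Let's trace through this code step by step.

Initialize: s = 0
Initialize: cnt = 0
Initialize: items = [7, 8, 1, 1]
Initialize: values = [2, 1, 9, 5]
Entering loop: for num, val in zip(items, values):

After execution: s = 12
12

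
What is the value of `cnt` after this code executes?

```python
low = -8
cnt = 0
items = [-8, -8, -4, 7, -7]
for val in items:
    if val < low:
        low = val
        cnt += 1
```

Let's trace through this code step by step.

Initialize: low = -8
Initialize: cnt = 0
Initialize: items = [-8, -8, -4, 7, -7]
Entering loop: for val in items:

After execution: cnt = 0
0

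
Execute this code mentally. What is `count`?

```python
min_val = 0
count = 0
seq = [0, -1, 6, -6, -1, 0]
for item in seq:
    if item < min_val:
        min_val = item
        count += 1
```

Let's trace through this code step by step.

Initialize: min_val = 0
Initialize: count = 0
Initialize: seq = [0, -1, 6, -6, -1, 0]
Entering loop: for item in seq:

After execution: count = 2
2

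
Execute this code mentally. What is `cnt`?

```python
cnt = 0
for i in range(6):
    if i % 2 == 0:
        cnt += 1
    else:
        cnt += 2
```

Let's trace through this code step by step.

Initialize: cnt = 0
Entering loop: for i in range(6):

After execution: cnt = 9
9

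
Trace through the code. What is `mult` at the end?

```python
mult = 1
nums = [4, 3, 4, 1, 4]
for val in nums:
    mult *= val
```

Let's trace through this code step by step.

Initialize: mult = 1
Initialize: nums = [4, 3, 4, 1, 4]
Entering loop: for val in nums:

After execution: mult = 192
192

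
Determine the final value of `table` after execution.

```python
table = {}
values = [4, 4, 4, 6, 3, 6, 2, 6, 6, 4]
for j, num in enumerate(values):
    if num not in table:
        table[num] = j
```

Let's trace through this code step by step.

Initialize: table = {}
Initialize: values = [4, 4, 4, 6, 3, 6, 2, 6, 6, 4]
Entering loop: for j, num in enumerate(values):

After execution: table = {4: 0, 6: 3, 3: 4, 2: 6}
{4: 0, 6: 3, 3: 4, 2: 6}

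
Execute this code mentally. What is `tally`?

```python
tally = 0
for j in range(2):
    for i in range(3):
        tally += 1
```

Let's trace through this code step by step.

Initialize: tally = 0
Entering loop: for j in range(2):

After execution: tally = 6
6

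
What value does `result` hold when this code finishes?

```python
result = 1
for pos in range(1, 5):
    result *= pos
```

Let's trace through this code step by step.

Initialize: result = 1
Entering loop: for pos in range(1, 5):

After execution: result = 24
24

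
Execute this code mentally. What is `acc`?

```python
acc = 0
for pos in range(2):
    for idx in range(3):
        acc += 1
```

Let's trace through this code step by step.

Initialize: acc = 0
Entering loop: for pos in range(2):

After execution: acc = 6
6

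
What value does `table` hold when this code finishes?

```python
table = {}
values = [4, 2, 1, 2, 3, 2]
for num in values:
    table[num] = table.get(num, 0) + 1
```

Let's trace through this code step by step.

Initialize: table = {}
Initialize: values = [4, 2, 1, 2, 3, 2]
Entering loop: for num in values:

After execution: table = {4: 1, 2: 3, 1: 1, 3: 1}
{4: 1, 2: 3, 1: 1, 3: 1}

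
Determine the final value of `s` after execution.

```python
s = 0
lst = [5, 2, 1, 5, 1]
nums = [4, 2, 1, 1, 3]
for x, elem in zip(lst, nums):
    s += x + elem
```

Let's trace through this code step by step.

Initialize: s = 0
Initialize: lst = [5, 2, 1, 5, 1]
Initialize: nums = [4, 2, 1, 1, 3]
Entering loop: for x, elem in zip(lst, nums):

After execution: s = 25
25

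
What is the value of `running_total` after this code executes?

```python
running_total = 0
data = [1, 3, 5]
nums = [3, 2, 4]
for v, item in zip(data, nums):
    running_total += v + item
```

Let's trace through this code step by step.

Initialize: running_total = 0
Initialize: data = [1, 3, 5]
Initialize: nums = [3, 2, 4]
Entering loop: for v, item in zip(data, nums):

After execution: running_total = 18
18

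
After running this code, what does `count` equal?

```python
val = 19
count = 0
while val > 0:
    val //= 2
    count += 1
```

Let's trace through this code step by step.

Initialize: val = 19
Initialize: count = 0
Entering loop: while val > 0:

After execution: count = 5
5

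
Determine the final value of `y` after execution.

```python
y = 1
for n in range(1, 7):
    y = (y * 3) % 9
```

Let's trace through this code step by step.

Initialize: y = 1
Entering loop: for n in range(1, 7):

After execution: y = 0
0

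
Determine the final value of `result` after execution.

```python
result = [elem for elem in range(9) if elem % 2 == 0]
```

Let's trace through this code step by step.

Initialize: result = [elem for elem in range(9) if elem % 2 == 0]

After execution: result = [0, 2, 4, 6, 8]
[0, 2, 4, 6, 8]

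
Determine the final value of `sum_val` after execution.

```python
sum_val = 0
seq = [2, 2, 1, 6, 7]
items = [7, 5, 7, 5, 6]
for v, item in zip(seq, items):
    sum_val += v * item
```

Let's trace through this code step by step.

Initialize: sum_val = 0
Initialize: seq = [2, 2, 1, 6, 7]
Initialize: items = [7, 5, 7, 5, 6]
Entering loop: for v, item in zip(seq, items):

After execution: sum_val = 103
103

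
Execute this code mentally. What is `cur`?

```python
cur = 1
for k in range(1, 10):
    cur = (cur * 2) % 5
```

Let's trace through this code step by step.

Initialize: cur = 1
Entering loop: for k in range(1, 10):

After execution: cur = 2
2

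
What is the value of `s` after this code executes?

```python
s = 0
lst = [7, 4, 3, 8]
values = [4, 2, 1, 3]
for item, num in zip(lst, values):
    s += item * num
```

Let's trace through this code step by step.

Initialize: s = 0
Initialize: lst = [7, 4, 3, 8]
Initialize: values = [4, 2, 1, 3]
Entering loop: for item, num in zip(lst, values):

After execution: s = 63
63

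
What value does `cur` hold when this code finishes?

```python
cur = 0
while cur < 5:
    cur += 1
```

Let's trace through this code step by step.

Initialize: cur = 0
Entering loop: while cur < 5:

After execution: cur = 5
5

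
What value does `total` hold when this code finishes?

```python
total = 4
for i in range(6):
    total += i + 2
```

Let's trace through this code step by step.

Initialize: total = 4
Entering loop: for i in range(6):

After execution: total = 31
31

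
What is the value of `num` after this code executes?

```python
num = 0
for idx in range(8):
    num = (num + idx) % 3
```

Let's trace through this code step by step.

Initialize: num = 0
Entering loop: for idx in range(8):

After execution: num = 1
1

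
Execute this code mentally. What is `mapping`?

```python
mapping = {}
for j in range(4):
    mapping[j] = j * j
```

Let's trace through this code step by step.

Initialize: mapping = {}
Entering loop: for j in range(4):

After execution: mapping = {0: 0, 1: 1, 2: 4, 3: 9}
{0: 0, 1: 1, 2: 4, 3: 9}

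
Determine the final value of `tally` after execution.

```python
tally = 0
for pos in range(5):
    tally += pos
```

Let's trace through this code step by step.

Initialize: tally = 0
Entering loop: for pos in range(5):

After execution: tally = 10
10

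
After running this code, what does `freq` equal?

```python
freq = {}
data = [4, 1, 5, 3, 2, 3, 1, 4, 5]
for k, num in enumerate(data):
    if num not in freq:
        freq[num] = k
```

Let's trace through this code step by step.

Initialize: freq = {}
Initialize: data = [4, 1, 5, 3, 2, 3, 1, 4, 5]
Entering loop: for k, num in enumerate(data):

After execution: freq = {4: 0, 1: 1, 5: 2, 3: 3, 2: 4}
{4: 0, 1: 1, 5: 2, 3: 3, 2: 4}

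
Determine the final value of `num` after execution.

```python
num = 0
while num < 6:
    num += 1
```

Let's trace through this code step by step.

Initialize: num = 0
Entering loop: while num < 6:

After execution: num = 6
6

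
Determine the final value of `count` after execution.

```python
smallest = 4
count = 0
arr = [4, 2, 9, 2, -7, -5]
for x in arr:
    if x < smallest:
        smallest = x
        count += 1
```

Let's trace through this code step by step.

Initialize: smallest = 4
Initialize: count = 0
Initialize: arr = [4, 2, 9, 2, -7, -5]
Entering loop: for x in arr:

After execution: count = 2
2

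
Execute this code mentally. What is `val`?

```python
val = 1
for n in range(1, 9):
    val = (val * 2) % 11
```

Let's trace through this code step by step.

Initialize: val = 1
Entering loop: for n in range(1, 9):

After execution: val = 3
3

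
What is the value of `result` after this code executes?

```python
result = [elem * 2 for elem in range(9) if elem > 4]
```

Let's trace through this code step by step.

Initialize: result = [elem * 2 for elem in range(9) if elem > 4]

After execution: result = [10, 12, 14, 16]
[10, 12, 14, 16]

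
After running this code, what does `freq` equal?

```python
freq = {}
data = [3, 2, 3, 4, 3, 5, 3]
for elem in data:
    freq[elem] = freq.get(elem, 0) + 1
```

Let's trace through this code step by step.

Initialize: freq = {}
Initialize: data = [3, 2, 3, 4, 3, 5, 3]
Entering loop: for elem in data:

After execution: freq = {3: 4, 2: 1, 4: 1, 5: 1}
{3: 4, 2: 1, 4: 1, 5: 1}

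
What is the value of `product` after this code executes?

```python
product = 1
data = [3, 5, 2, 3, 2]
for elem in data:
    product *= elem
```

Let's trace through this code step by step.

Initialize: product = 1
Initialize: data = [3, 5, 2, 3, 2]
Entering loop: for elem in data:

After execution: product = 180
180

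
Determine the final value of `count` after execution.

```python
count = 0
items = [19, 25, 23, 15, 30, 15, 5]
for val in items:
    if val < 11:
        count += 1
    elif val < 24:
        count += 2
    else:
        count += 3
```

Let's trace through this code step by step.

Initialize: count = 0
Initialize: items = [19, 25, 23, 15, 30, 15, 5]
Entering loop: for val in items:

After execution: count = 15
15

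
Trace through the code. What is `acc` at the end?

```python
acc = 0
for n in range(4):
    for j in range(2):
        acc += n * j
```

Let's trace through this code step by step.

Initialize: acc = 0
Entering loop: for n in range(4):

After execution: acc = 6
6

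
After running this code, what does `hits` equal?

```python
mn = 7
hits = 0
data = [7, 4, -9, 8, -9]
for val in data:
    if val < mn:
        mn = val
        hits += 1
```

Let's trace through this code step by step.

Initialize: mn = 7
Initialize: hits = 0
Initialize: data = [7, 4, -9, 8, -9]
Entering loop: for val in data:

After execution: hits = 2
2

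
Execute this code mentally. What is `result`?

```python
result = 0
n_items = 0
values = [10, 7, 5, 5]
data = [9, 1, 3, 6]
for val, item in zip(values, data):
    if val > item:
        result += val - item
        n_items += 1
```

Let's trace through this code step by step.

Initialize: result = 0
Initialize: n_items = 0
Initialize: values = [10, 7, 5, 5]
Initialize: data = [9, 1, 3, 6]
Entering loop: for val, item in zip(values, data):

After execution: result = 9
9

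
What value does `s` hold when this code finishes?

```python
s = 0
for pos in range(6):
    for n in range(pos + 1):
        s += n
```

Let's trace through this code step by step.

Initialize: s = 0
Entering loop: for pos in range(6):

After execution: s = 35
35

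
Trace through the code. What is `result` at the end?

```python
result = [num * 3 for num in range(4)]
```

Let's trace through this code step by step.

Initialize: result = [num * 3 for num in range(4)]

After execution: result = [0, 3, 6, 9]
[0, 3, 6, 9]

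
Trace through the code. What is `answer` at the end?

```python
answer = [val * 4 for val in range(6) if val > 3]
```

Let's trace through this code step by step.

Initialize: answer = [val * 4 for val in range(6) if val > 3]

After execution: answer = [16, 20]
[16, 20]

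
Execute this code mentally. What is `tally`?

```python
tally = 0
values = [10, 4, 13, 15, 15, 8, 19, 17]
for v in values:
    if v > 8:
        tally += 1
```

Let's trace through this code step by step.

Initialize: tally = 0
Initialize: values = [10, 4, 13, 15, 15, 8, 19, 17]
Entering loop: for v in values:

After execution: tally = 6
6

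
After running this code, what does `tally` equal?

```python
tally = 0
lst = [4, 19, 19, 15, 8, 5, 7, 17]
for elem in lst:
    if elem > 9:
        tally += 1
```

Let's trace through this code step by step.

Initialize: tally = 0
Initialize: lst = [4, 19, 19, 15, 8, 5, 7, 17]
Entering loop: for elem in lst:

After execution: tally = 4
4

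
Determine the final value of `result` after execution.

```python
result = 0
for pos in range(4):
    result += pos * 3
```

Let's trace through this code step by step.

Initialize: result = 0
Entering loop: for pos in range(4):

After execution: result = 18
18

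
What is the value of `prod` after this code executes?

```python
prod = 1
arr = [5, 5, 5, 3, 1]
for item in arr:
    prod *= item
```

Let's trace through this code step by step.

Initialize: prod = 1
Initialize: arr = [5, 5, 5, 3, 1]
Entering loop: for item in arr:

After execution: prod = 375
375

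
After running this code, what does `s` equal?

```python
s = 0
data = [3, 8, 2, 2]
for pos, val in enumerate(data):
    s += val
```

Let's trace through this code step by step.

Initialize: s = 0
Initialize: data = [3, 8, 2, 2]
Entering loop: for pos, val in enumerate(data):

After execution: s = 15
15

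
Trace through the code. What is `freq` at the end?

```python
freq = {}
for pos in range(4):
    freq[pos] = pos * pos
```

Let's trace through this code step by step.

Initialize: freq = {}
Entering loop: for pos in range(4):

After execution: freq = {0: 0, 1: 1, 2: 4, 3: 9}
{0: 0, 1: 1, 2: 4, 3: 9}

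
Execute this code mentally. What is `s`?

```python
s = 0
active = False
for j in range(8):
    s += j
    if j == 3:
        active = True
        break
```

Let's trace through this code step by step.

Initialize: s = 0
Initialize: active = False
Entering loop: for j in range(8):

After execution: s = 6
6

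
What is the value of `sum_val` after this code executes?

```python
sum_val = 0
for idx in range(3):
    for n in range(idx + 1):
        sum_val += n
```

Let's trace through this code step by step.

Initialize: sum_val = 0
Entering loop: for idx in range(3):

After execution: sum_val = 4
4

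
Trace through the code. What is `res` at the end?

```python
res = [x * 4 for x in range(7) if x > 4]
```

Let's trace through this code step by step.

Initialize: res = [x * 4 for x in range(7) if x > 4]

After execution: res = [20, 24]
[20, 24]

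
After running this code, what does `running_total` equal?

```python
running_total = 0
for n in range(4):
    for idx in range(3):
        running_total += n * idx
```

Let's trace through this code step by step.

Initialize: running_total = 0
Entering loop: for n in range(4):

After execution: running_total = 18
18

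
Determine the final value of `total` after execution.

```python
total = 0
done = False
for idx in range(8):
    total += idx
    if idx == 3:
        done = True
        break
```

Let's trace through this code step by step.

Initialize: total = 0
Initialize: done = False
Entering loop: for idx in range(8):

After execution: total = 6
6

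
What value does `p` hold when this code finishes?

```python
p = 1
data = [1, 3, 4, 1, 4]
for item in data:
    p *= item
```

Let's trace through this code step by step.

Initialize: p = 1
Initialize: data = [1, 3, 4, 1, 4]
Entering loop: for item in data:

After execution: p = 48
48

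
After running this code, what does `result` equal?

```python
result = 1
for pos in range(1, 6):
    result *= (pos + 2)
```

Let's trace through this code step by step.

Initialize: result = 1
Entering loop: for pos in range(1, 6):

After execution: result = 2520
2520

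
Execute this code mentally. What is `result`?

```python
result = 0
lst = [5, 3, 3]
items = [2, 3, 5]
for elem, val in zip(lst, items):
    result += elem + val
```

Let's trace through this code step by step.

Initialize: result = 0
Initialize: lst = [5, 3, 3]
Initialize: items = [2, 3, 5]
Entering loop: for elem, val in zip(lst, items):

After execution: result = 21
21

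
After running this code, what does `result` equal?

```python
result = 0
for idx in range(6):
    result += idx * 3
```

Let's trace through this code step by step.

Initialize: result = 0
Entering loop: for idx in range(6):

After execution: result = 45
45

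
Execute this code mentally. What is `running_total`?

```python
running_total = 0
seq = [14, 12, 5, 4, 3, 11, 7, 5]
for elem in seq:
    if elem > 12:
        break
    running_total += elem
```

Let's trace through this code step by step.

Initialize: running_total = 0
Initialize: seq = [14, 12, 5, 4, 3, 11, 7, 5]
Entering loop: for elem in seq:

After execution: running_total = 0
0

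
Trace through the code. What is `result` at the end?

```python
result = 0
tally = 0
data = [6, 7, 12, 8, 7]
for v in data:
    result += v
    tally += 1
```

Let's trace through this code step by step.

Initialize: result = 0
Initialize: tally = 0
Initialize: data = [6, 7, 12, 8, 7]
Entering loop: for v in data:

After execution: result = 40
40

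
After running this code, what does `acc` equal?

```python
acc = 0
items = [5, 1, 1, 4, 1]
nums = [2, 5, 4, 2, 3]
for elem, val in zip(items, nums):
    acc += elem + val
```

Let's trace through this code step by step.

Initialize: acc = 0
Initialize: items = [5, 1, 1, 4, 1]
Initialize: nums = [2, 5, 4, 2, 3]
Entering loop: for elem, val in zip(items, nums):

After execution: acc = 28
28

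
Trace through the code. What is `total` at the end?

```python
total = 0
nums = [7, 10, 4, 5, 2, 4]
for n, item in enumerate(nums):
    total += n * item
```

Let's trace through this code step by step.

Initialize: total = 0
Initialize: nums = [7, 10, 4, 5, 2, 4]
Entering loop: for n, item in enumerate(nums):

After execution: total = 61
61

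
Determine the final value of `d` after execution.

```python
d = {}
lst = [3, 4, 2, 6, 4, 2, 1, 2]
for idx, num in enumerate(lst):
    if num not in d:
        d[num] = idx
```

Let's trace through this code step by step.

Initialize: d = {}
Initialize: lst = [3, 4, 2, 6, 4, 2, 1, 2]
Entering loop: for idx, num in enumerate(lst):

After execution: d = {3: 0, 4: 1, 2: 2, 6: 3, 1: 6}
{3: 0, 4: 1, 2: 2, 6: 3, 1: 6}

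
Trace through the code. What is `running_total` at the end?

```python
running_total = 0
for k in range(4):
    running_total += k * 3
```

Let's trace through this code step by step.

Initialize: running_total = 0
Entering loop: for k in range(4):

After execution: running_total = 18
18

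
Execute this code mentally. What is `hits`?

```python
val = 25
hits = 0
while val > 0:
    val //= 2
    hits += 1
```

Let's trace through this code step by step.

Initialize: val = 25
Initialize: hits = 0
Entering loop: while val > 0:

After execution: hits = 5
5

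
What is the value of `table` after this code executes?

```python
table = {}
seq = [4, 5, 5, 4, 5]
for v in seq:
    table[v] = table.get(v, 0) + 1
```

Let's trace through this code step by step.

Initialize: table = {}
Initialize: seq = [4, 5, 5, 4, 5]
Entering loop: for v in seq:

After execution: table = {4: 2, 5: 3}
{4: 2, 5: 3}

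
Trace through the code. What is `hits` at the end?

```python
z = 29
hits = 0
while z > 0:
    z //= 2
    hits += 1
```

Let's trace through this code step by step.

Initialize: z = 29
Initialize: hits = 0
Entering loop: while z > 0:

After execution: hits = 5
5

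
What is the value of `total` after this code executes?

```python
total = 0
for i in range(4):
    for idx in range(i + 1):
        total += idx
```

Let's trace through this code step by step.

Initialize: total = 0
Entering loop: for i in range(4):

After execution: total = 10
10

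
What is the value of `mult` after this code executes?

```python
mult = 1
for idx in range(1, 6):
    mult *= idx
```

Let's trace through this code step by step.

Initialize: mult = 1
Entering loop: for idx in range(1, 6):

After execution: mult = 120
120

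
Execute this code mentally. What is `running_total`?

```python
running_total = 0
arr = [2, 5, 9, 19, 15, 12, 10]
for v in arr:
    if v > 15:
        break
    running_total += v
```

Let's trace through this code step by step.

Initialize: running_total = 0
Initialize: arr = [2, 5, 9, 19, 15, 12, 10]
Entering loop: for v in arr:

After execution: running_total = 16
16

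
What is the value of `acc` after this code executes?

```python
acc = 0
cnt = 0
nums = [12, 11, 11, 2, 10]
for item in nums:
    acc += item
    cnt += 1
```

Let's trace through this code step by step.

Initialize: acc = 0
Initialize: cnt = 0
Initialize: nums = [12, 11, 11, 2, 10]
Entering loop: for item in nums:

After execution: acc = 46
46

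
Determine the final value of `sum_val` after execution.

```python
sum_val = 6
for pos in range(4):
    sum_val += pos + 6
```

Let's trace through this code step by step.

Initialize: sum_val = 6
Entering loop: for pos in range(4):

After execution: sum_val = 36
36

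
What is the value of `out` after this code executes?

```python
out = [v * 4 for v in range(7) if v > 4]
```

Let's trace through this code step by step.

Initialize: out = [v * 4 for v in range(7) if v > 4]

After execution: out = [20, 24]
[20, 24]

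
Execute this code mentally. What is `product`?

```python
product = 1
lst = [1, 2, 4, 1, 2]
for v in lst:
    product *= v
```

Let's trace through this code step by step.

Initialize: product = 1
Initialize: lst = [1, 2, 4, 1, 2]
Entering loop: for v in lst:

After execution: product = 16
16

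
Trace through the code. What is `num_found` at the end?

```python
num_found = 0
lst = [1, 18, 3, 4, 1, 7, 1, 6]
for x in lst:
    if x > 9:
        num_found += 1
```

Let's trace through this code step by step.

Initialize: num_found = 0
Initialize: lst = [1, 18, 3, 4, 1, 7, 1, 6]
Entering loop: for x in lst:

After execution: num_found = 1
1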